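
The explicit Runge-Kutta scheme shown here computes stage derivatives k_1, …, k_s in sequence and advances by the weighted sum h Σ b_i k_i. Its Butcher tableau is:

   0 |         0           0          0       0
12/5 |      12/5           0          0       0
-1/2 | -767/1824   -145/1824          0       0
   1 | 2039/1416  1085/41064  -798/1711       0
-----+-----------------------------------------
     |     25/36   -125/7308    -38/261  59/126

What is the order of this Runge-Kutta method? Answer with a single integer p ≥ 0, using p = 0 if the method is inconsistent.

4

b = (25/36, -125/7308, -38/261, 59/126)
c = (0, 12/5, -1/2, 1)
Ac = (0, 0, -29/152, 35/118)
Σ b_i: 25/36·1 + (-125/7308)·1 + (-38/261)·1 + 59/126·1 = 1 ✓
b·c: (-125/7308)·12/5 + (-38/261)·(-1/2) + 59/126·1 = 1/2 ✓
b·c²: (-125/7308)·144/25 + (-38/261)·1/4 + 59/126·1 = 1/3 ✓
b·Ac: (-38/261)·(-29/152) + 59/126·35/118 = 1/6 ✓
b·c³: (-125/7308)·1728/125 + (-38/261)·(-1/8) + 59/126·1 = 1/4 ✓
b·(c∘Ac): (-38/261)·29/304 + 59/126·35/118 = 1/8 ✓
b·Ac²: (-38/261)·(-87/190) + 59/126·21/590 = 1/12 ✓
b·A²c: 59/126·21/236 = 1/24 ✓; 4 stages ⇒ order 4.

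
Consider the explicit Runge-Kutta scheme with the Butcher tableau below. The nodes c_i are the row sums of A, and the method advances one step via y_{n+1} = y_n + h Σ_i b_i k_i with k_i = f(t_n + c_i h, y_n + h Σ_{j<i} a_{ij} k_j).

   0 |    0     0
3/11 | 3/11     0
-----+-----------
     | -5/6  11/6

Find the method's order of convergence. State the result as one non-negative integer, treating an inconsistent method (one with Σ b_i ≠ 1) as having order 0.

b = (-5/6, 11/6)
c = (0, 3/11)
Σ b_i: (-5/6)·1 + 11/6·1 = 1 ✓
b·c: 11/6·3/11 = 1/2 ✓; 2 stages ⇒ order 2.

2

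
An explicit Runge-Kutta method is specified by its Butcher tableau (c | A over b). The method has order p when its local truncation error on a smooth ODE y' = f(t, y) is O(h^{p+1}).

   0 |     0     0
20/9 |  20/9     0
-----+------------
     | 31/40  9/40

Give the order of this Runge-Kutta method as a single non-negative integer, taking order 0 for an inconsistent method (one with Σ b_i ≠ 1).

2

b = (31/40, 9/40)
c = (0, 20/9)
Σ b_i: 31/40·1 + 9/40·1 = 1 ✓
b·c: 9/40·20/9 = 1/2 ✓; 2 stages ⇒ order 2.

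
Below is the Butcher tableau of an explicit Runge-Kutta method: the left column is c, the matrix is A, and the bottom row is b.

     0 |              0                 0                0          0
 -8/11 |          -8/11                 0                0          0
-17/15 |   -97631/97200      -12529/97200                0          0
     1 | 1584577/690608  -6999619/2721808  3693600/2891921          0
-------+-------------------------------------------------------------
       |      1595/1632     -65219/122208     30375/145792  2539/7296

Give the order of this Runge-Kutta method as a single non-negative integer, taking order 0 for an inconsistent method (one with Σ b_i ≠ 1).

b = (1595/1632, -65219/122208, 30375/145792, 2539/7296)
c = (0, -8/11, -17/15, 1)
Ac = (0, 0, 1139/12150, 2147/5078)
Σ b_i: 1595/1632·1 + (-65219/122208)·1 + 30375/145792·1 + 2539/7296·1 = 1 ✓
b·c: (-65219/122208)·(-8/11) + 30375/145792·(-17/15) + 2539/7296·1 = 1/2 ✓
b·c²: (-65219/122208)·64/121 + 30375/145792·289/225 + 2539/7296·1 = 1/3 ✓
b·Ac: 30375/145792·1139/12150 + 2539/7296·2147/5078 = 1/6 ✓
b·c³: (-65219/122208)·(-512/1331) + 30375/145792·(-4913/3375) + 2539/7296·1 = 1/4 ✓
b·(c∘Ac): 30375/145792·(-19363/182250) + 2539/7296·2147/5078 = 1/8 ✓
b·Ac²: 30375/145792·(-4556/66825) + 2539/7296·7828/27929 = 1/12 ✓
b·A²c: 2539/7296·304/2539 = 1/24 ✓; 4 stages ⇒ order 4.

4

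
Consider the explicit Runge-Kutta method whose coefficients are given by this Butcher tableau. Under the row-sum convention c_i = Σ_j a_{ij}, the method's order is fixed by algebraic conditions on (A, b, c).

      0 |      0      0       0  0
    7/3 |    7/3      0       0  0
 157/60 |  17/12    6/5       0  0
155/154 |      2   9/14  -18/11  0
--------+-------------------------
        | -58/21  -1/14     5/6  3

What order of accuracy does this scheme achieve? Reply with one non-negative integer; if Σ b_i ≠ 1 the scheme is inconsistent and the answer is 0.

1

b = (-58/21, -1/14, 5/6, 3)
c = (0, 7/3, 157/60, 155/154)
Ac = (0, 0, 14/5, -153/55)
Σ b_i: (-58/21)·1 + (-1/14)·1 + 5/6·1 + 3·1 = 1 ✓
b·c: (-1/14)·7/3 + 5/6·157/60 + 3·155/154 = 27905/5544 ≠ 1/2 ⇒ order 1.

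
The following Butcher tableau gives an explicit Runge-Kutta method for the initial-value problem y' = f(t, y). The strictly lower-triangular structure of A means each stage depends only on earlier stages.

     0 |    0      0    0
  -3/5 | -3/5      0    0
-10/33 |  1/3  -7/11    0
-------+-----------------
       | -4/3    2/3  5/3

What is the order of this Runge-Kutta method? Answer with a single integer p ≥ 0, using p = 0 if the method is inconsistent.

1

b = (-4/3, 2/3, 5/3)
c = (0, -3/5, -10/33)
Ac = (0, 0, 21/55)
Σ b_i: (-4/3)·1 + 2/3·1 + 5/3·1 = 1 ✓
b·c: 2/3·(-3/5) + 5/3·(-10/33) = -448/495 ≠ 1/2 ⇒ order 1.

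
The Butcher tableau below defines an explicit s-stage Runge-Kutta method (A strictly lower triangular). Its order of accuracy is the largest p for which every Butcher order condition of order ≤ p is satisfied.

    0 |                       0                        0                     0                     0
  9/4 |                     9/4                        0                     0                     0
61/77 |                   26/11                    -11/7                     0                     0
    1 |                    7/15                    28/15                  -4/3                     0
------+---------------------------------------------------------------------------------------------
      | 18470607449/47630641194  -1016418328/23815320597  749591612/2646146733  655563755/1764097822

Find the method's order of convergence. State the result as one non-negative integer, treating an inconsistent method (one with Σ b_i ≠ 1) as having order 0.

b = (18470607449/47630641194, -1016418328/23815320597, 749591612/2646146733, 655563755/1764097822)
c = (0, 9/4, 61/77, 1)
Ac = (0, 0, -99/28, 3631/1155)
Σ b_i: 18470607449/47630641194·1 + (-1016418328/23815320597)·1 + 749591612/2646146733·1 + 655563755/1764097822·1 = 1 ✓
b·c: (-1016418328/23815320597)·9/4 + 749591612/2646146733·61/77 + 655563755/1764097822·1 = 1/2 ✓
b·c²: (-1016418328/23815320597)·81/16 + 749591612/2646146733·3721/5929 + 655563755/1764097822·1 = 1/3 ✓
b·Ac: 749591612/2646146733·(-99/28) + 655563755/1764097822·3631/1155 = 1/6 ✓
b·c³: (-1016418328/23815320597)·729/64 + 749591612/2646146733·226981/456533 + 655563755/1764097822·1 = 42889801597/1630026387528 ≠ 1/4 ⇒ order 3.
b·(c∘Ac): 749591612/2646146733·(-549/196) + 655563755/1764097822·3631/1155 = 1983489647/5292293466 ≠ 1/8
b·Ac²: 749591612/2646146733·(-891/112) + 655563755/1764097822·3064063/355740 = 1543999411463/1630026387528 ≠ 1/12
b·A²c: 655563755/1764097822·33/7 = 3090514845/1764097822 ≠ 1/24

3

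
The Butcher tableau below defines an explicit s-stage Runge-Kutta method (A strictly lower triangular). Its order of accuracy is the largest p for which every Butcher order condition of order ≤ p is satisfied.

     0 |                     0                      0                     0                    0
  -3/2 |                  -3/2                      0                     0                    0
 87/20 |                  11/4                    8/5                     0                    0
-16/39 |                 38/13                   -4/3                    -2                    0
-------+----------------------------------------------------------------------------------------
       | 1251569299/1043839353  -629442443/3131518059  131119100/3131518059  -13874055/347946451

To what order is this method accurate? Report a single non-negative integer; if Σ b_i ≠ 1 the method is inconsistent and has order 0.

3

b = (1251569299/1043839353, -629442443/3131518059, 131119100/3131518059, -13874055/347946451)
c = (0, -3/2, 87/20, -16/39)
Ac = (0, 0, -12/5, -67/10)
Σ b_i: 1251569299/1043839353·1 + (-629442443/3131518059)·1 + 131119100/3131518059·1 + (-13874055/347946451)·1 = 1 ✓
b·c: (-629442443/3131518059)·(-3/2) + 131119100/3131518059·87/20 + (-13874055/347946451)·(-16/39) = 1/2 ✓
b·c²: (-629442443/3131518059)·9/4 + 131119100/3131518059·7569/400 + (-13874055/347946451)·256/1521 = 1/3 ✓
b·Ac: 131119100/3131518059·(-12/5) + (-13874055/347946451)·(-67/10) = 1/6 ✓
b·c³: (-629442443/3131518059)·(-27/8) + 131119100/3131518059·658503/8000 + (-13874055/347946451)·(-4096/59319) = 1034062433083/250521444720 ≠ 1/4 ⇒ order 3.
b·(c∘Ac): 131119100/3131518059·(-261/25) + (-13874055/347946451)·536/195 = -190234020/347946451 ≠ 1/8
b·Ac²: 131119100/3131518059·18/5 + (-13874055/347946451)·(-8169/200) = 24765336659/13917858040 ≠ 1/12
b·A²c: (-13874055/347946451)·24/5 = -66595464/347946451 ≠ 1/24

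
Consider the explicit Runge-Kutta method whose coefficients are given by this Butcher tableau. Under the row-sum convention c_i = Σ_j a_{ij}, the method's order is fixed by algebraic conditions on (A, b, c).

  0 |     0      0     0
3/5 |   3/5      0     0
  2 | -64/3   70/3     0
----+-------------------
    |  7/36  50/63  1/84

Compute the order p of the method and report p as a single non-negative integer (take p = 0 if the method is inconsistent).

b = (7/36, 50/63, 1/84)
c = (0, 3/5, 2)
Ac = (0, 0, 14)
Σ b_i: 7/36·1 + 50/63·1 + 1/84·1 = 1 ✓
b·c: 50/63·3/5 + 1/84·2 = 1/2 ✓
b·c²: 50/63·9/25 + 1/84·4 = 1/3 ✓
b·Ac: 1/84·14 = 1/6 ✓; 3 stages ⇒ order 3.

3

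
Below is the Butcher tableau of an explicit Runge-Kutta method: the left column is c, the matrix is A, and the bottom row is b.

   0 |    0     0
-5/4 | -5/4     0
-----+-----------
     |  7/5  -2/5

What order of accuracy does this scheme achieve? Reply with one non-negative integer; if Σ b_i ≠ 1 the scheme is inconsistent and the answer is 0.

2

b = (7/5, -2/5)
c = (0, -5/4)
Σ b_i: 7/5·1 + (-2/5)·1 = 1 ✓
b·c: (-2/5)·(-5/4) = 1/2 ✓; 2 stages ⇒ order 2.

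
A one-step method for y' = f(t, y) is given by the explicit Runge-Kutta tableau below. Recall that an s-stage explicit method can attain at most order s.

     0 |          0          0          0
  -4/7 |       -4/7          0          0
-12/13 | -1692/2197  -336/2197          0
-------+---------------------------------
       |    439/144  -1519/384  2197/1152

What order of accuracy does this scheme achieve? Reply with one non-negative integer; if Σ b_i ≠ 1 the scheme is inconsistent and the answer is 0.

b = (439/144, -1519/384, 2197/1152)
c = (0, -4/7, -12/13)
Ac = (0, 0, 192/2197)
Σ b_i: 439/144·1 + (-1519/384)·1 + 2197/1152·1 = 1 ✓
b·c: (-1519/384)·(-4/7) + 2197/1152·(-12/13) = 1/2 ✓
b·c²: (-1519/384)·16/49 + 2197/1152·144/169 = 1/3 ✓
b·Ac: 2197/1152·192/2197 = 1/6 ✓; 3 stages ⇒ order 3.

3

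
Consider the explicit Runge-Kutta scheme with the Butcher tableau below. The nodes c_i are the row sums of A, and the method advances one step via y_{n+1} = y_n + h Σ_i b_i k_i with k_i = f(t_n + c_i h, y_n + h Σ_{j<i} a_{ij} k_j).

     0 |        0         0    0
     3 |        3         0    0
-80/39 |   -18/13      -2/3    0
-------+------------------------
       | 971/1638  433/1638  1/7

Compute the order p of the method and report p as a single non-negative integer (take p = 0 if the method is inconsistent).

2

b = (971/1638, 433/1638, 1/7)
c = (0, 3, -80/39)
Ac = (0, 0, -2)
Σ b_i: 971/1638·1 + 433/1638·1 + 1/7·1 = 1 ✓
b·c: 433/1638·3 + 1/7·(-80/39) = 1/2 ✓
b·c²: 433/1638·9 + 1/7·6400/1521 = 63461/21294 ≠ 1/3 ⇒ order 2.
b·Ac: 1/7·(-2) = -2/7 ≠ 1/6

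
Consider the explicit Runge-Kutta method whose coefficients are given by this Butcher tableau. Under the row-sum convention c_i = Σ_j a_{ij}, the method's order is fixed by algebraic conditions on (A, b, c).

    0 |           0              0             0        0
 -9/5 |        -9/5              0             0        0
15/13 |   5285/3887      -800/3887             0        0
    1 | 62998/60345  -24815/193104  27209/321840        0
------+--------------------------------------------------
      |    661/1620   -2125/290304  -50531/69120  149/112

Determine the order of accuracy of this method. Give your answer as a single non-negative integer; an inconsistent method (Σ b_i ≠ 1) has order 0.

b = (661/1620, -2125/290304, -50531/69120, 149/112)
c = (0, -9/5, 15/13, 1)
Ac = (0, 0, 1440/3887, 49/149)
Σ b_i: 661/1620·1 + (-2125/290304)·1 + (-50531/69120)·1 + 149/112·1 = 1 ✓
b·c: (-2125/290304)·(-9/5) + (-50531/69120)·15/13 + 149/112·1 = 1/2 ✓
b·c²: (-2125/290304)·81/25 + (-50531/69120)·225/169 + 149/112·1 = 1/3 ✓
b·Ac: (-50531/69120)·1440/3887 + 149/112·49/149 = 1/6 ✓
b·c³: (-2125/290304)·(-729/125) + (-50531/69120)·3375/2197 + 149/112·1 = 1/4 ✓
b·(c∘Ac): (-50531/69120)·21600/50531 + 149/112·49/149 = 1/8 ✓
b·Ac²: (-50531/69120)·(-2592/3887) + 149/112·(-679/2235) = 1/12 ✓
b·A²c: 149/112·14/447 = 1/24 ✓; 4 stages ⇒ order 4.

4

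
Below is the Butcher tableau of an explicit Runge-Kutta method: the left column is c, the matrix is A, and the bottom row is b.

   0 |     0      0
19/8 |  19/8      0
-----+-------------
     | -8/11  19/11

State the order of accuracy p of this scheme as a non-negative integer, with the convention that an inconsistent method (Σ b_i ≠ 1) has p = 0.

b = (-8/11, 19/11)
c = (0, 19/8)
Σ b_i: (-8/11)·1 + 19/11·1 = 1 ✓
b·c: 19/11·19/8 = 361/88 ≠ 1/2 ⇒ order 1.

1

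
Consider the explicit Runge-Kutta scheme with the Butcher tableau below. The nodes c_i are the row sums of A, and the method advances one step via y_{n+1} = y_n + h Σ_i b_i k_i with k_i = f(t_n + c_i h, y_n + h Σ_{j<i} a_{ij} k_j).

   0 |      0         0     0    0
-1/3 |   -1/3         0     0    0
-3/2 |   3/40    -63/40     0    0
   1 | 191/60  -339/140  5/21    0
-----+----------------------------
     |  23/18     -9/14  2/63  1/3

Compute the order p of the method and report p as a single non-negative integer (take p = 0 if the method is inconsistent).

4

b = (23/18, -9/14, 2/63, 1/3)
c = (0, -1/3, -3/2, 1)
Ac = (0, 0, 21/40, 9/20)
Σ b_i: 23/18·1 + (-9/14)·1 + 2/63·1 + 1/3·1 = 1 ✓
b·c: (-9/14)·(-1/3) + 2/63·(-3/2) + 1/3·1 = 1/2 ✓
b·c²: (-9/14)·1/9 + 2/63·9/4 + 1/3·1 = 1/3 ✓
b·Ac: 2/63·21/40 + 1/3·9/20 = 1/6 ✓
b·c³: (-9/14)·(-1/27) + 2/63·(-27/8) + 1/3·1 = 1/4 ✓
b·(c∘Ac): 2/63·(-63/80) + 1/3·9/20 = 1/8 ✓
b·Ac²: 2/63·(-7/40) + 1/3·4/15 = 1/12 ✓
b·A²c: 1/3·1/8 = 1/24 ✓; 4 stages ⇒ order 4.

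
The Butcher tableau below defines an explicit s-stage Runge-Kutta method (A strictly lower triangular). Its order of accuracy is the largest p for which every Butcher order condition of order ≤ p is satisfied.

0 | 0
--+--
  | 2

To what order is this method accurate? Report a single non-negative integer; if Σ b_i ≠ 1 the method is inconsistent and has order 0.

0

b = (2)
c = (0)
Σ b_i: 2·1 = 2 ≠ 1 ⇒ order 0.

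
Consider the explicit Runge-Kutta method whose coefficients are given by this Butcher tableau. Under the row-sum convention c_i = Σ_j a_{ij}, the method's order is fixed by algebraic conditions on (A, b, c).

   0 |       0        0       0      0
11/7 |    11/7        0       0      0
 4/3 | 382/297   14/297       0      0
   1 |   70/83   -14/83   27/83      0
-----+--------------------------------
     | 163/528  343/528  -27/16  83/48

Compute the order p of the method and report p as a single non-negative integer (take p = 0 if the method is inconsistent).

4

b = (163/528, 343/528, -27/16, 83/48)
c = (0, 11/7, 4/3, 1)
Ac = (0, 0, 2/27, 14/83)
Σ b_i: 163/528·1 + 343/528·1 + (-27/16)·1 + 83/48·1 = 1 ✓
b·c: 343/528·11/7 + (-27/16)·4/3 + 83/48·1 = 1/2 ✓
b·c²: 343/528·121/49 + (-27/16)·16/9 + 83/48·1 = 1/3 ✓
b·Ac: (-27/16)·2/27 + 83/48·14/83 = 1/6 ✓
b·c³: 343/528·1331/343 + (-27/16)·64/27 + 83/48·1 = 1/4 ✓
b·(c∘Ac): (-27/16)·8/81 + 83/48·14/83 = 1/8 ✓
b·Ac²: (-27/16)·22/189 + 83/48·94/581 = 1/12 ✓
b·A²c: 83/48·2/83 = 1/24 ✓; 4 stages ⇒ order 4.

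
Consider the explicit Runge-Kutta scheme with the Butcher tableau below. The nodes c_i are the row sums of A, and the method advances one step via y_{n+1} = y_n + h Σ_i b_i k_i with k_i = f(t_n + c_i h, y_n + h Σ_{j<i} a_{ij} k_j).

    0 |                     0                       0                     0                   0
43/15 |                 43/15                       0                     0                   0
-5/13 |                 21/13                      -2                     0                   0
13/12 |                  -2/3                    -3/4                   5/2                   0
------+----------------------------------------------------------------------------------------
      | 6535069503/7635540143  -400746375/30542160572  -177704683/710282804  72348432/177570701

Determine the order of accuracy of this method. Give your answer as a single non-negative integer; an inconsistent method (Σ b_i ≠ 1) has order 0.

b = (6535069503/7635540143, -400746375/30542160572, -177704683/710282804, 72348432/177570701)
c = (0, 43/15, -5/13, 13/12)
Ac = (0, 0, -86/15, -809/260)
Σ b_i: 6535069503/7635540143·1 + (-400746375/30542160572)·1 + (-177704683/710282804)·1 + 72348432/177570701·1 = 1 ✓
b·c: (-400746375/30542160572)·43/15 + (-177704683/710282804)·(-5/13) + 72348432/177570701·13/12 = 1/2 ✓
b·c²: (-400746375/30542160572)·1849/225 + (-177704683/710282804)·25/169 + 72348432/177570701·169/144 = 1/3 ✓
b·Ac: (-177704683/710282804)·(-86/15) + 72348432/177570701·(-809/260) = 1/6 ✓
b·c³: (-400746375/30542160572)·79507/3375 + (-177704683/710282804)·(-125/2197) + 72348432/177570701·2197/1728 = 18544461365/83103088068 ≠ 1/4 ⇒ order 3.
b·(c∘Ac): (-177704683/710282804)·86/39 + 72348432/177570701·(-809/240) = -10255197251/5327121030 ≠ 1/8
b·Ac²: (-177704683/710282804)·(-3698/225) + 72348432/177570701·(-293731/50700) = 363890325059/207757720170 ≠ 1/12
b·A²c: 72348432/177570701·(-43/3) = -1036994192/177570701 ≠ 1/24

3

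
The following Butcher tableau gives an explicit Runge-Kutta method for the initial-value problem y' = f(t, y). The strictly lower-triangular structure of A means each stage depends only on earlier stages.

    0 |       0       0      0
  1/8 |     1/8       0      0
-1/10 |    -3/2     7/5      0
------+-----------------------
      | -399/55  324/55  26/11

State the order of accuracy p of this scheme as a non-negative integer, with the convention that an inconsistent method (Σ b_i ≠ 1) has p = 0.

2

b = (-399/55, 324/55, 26/11)
c = (0, 1/8, -1/10)
Ac = (0, 0, 7/40)
Σ b_i: (-399/55)·1 + 324/55·1 + 26/11·1 = 1 ✓
b·c: 324/55·1/8 + 26/11·(-1/10) = 1/2 ✓
b·c²: 324/55·1/64 + 26/11·1/100 = 509/4400 ≠ 1/3 ⇒ order 2.
b·Ac: 26/11·7/40 = 91/220 ≠ 1/6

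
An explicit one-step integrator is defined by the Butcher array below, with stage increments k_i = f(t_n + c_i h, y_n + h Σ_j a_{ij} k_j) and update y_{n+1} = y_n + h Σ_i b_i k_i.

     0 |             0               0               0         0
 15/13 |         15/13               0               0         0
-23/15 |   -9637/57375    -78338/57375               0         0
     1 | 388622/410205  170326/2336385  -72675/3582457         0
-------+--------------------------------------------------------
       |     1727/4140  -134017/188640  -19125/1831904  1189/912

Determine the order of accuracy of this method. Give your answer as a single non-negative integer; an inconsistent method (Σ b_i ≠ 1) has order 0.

4

b = (1727/4140, -134017/188640, -19125/1831904, 1189/912)
c = (0, 15/13, -23/15, 1)
Ac = (0, 0, -6026/3825, 137/1189)
Σ b_i: 1727/4140·1 + (-134017/188640)·1 + (-19125/1831904)·1 + 1189/912·1 = 1 ✓
b·c: (-134017/188640)·15/13 + (-19125/1831904)·(-23/15) + 1189/912·1 = 1/2 ✓
b·c²: (-134017/188640)·225/169 + (-19125/1831904)·529/225 + 1189/912·1 = 1/3 ✓
b·Ac: (-19125/1831904)·(-6026/3825) + 1189/912·137/1189 = 1/6 ✓
b·c³: (-134017/188640)·3375/2197 + (-19125/1831904)·(-12167/3375) + 1189/912·1 = 1/4 ✓
b·(c∘Ac): (-19125/1831904)·138598/57375 + 1189/912·137/1189 = 1/8 ✓
b·Ac²: (-19125/1831904)·(-6026/3315) + 1189/912·763/15457 = 1/12 ✓
b·A²c: 1189/912·38/1189 = 1/24 ✓; 4 stages ⇒ order 4.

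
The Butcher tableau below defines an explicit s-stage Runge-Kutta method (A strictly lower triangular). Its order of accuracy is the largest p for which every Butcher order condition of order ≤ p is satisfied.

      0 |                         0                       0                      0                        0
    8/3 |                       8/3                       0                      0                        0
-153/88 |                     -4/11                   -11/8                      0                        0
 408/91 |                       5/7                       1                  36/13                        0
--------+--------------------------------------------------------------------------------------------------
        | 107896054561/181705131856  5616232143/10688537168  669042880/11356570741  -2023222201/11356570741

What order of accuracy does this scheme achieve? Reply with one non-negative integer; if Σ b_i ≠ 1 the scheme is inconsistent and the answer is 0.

b = (107896054561/181705131856, 5616232143/10688537168, 669042880/11356570741, -2023222201/11356570741)
c = (0, 8/3, -153/88, 408/91)
Ac = (0, 0, -11/3, -1843/858)
Σ b_i: 107896054561/181705131856·1 + 5616232143/10688537168·1 + 669042880/11356570741·1 + (-2023222201/11356570741)·1 = 1 ✓
b·c: 5616232143/10688537168·8/3 + 669042880/11356570741·(-153/88) + (-2023222201/11356570741)·408/91 = 1/2 ✓
b·c²: 5616232143/10688537168·64/9 + 669042880/11356570741·23409/7744 + (-2023222201/11356570741)·166464/8281 = 1/3 ✓
b·Ac: 669042880/11356570741·(-11/3) + (-2023222201/11356570741)·(-1843/858) = 1/6 ✓
b·c³: 5616232143/10688537168·512/27 + 669042880/11356570741·(-3581577/681472) + (-2023222201/11356570741)·67917312/753571 = -44034847672703/6878073667608 ≠ 1/4 ⇒ order 3.
b·(c∘Ac): 669042880/11356570741·51/8 + (-2023222201/11356570741)·(-125324/13013) = 1397067524/668033573 ≠ 1/8
b·Ac²: 669042880/11356570741·(-88/9) + (-2023222201/11356570741)·3506881/226512 = -3528171518471/1058165179632 ≠ 1/12
b·A²c: (-2023222201/11356570741)·(-132/13) = 20543486964/11356570741 ≠ 1/24

3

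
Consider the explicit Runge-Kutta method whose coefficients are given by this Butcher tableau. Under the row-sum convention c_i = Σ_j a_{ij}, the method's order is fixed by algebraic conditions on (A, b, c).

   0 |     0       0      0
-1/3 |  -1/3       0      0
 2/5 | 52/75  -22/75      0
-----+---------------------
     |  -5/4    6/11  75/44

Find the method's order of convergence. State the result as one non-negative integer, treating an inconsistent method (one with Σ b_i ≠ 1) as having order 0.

b = (-5/4, 6/11, 75/44)
c = (0, -1/3, 2/5)
Ac = (0, 0, 22/225)
Σ b_i: (-5/4)·1 + 6/11·1 + 75/44·1 = 1 ✓
b·c: 6/11·(-1/3) + 75/44·2/5 = 1/2 ✓
b·c²: 6/11·1/9 + 75/44·4/25 = 1/3 ✓
b·Ac: 75/44·22/225 = 1/6 ✓; 3 stages ⇒ order 3.

3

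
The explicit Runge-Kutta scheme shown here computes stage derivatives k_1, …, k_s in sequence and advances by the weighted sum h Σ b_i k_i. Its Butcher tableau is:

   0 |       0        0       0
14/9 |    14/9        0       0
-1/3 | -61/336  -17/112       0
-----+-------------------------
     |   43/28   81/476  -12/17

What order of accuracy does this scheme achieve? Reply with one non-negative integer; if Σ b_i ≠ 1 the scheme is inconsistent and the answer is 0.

b = (43/28, 81/476, -12/17)
c = (0, 14/9, -1/3)
Ac = (0, 0, -17/72)
Σ b_i: 43/28·1 + 81/476·1 + (-12/17)·1 = 1 ✓
b·c: 81/476·14/9 + (-12/17)·(-1/3) = 1/2 ✓
b·c²: 81/476·196/81 + (-12/17)·1/9 = 1/3 ✓
b·Ac: (-12/17)·(-17/72) = 1/6 ✓; 3 stages ⇒ order 3.

3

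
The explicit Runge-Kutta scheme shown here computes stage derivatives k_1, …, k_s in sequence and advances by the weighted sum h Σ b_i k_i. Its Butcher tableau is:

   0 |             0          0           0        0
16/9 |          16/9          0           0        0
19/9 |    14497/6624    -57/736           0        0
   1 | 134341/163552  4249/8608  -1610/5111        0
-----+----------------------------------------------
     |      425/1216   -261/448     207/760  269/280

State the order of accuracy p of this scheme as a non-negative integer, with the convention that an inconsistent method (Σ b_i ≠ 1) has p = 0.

b = (425/1216, -261/448, 207/760, 269/280)
c = (0, 16/9, 19/9, 1)
Ac = (0, 0, -19/138, 343/1614)
Σ b_i: 425/1216·1 + (-261/448)·1 + 207/760·1 + 269/280·1 = 1 ✓
b·c: (-261/448)·16/9 + 207/760·19/9 + 269/280·1 = 1/2 ✓
b·c²: (-261/448)·256/81 + 207/760·361/81 + 269/280·1 = 1/3 ✓
b·Ac: 207/760·(-19/138) + 269/280·343/1614 = 1/6 ✓
b·c³: (-261/448)·4096/729 + 207/760·6859/729 + 269/280·1 = 1/4 ✓
b·(c∘Ac): 207/760·(-361/1242) + 269/280·343/1614 = 1/8 ✓
b·Ac²: 207/760·(-152/621) + 269/280·42/269 = 1/12 ✓
b·A²c: 269/280·35/807 = 1/24 ✓; 4 stages ⇒ order 4.

4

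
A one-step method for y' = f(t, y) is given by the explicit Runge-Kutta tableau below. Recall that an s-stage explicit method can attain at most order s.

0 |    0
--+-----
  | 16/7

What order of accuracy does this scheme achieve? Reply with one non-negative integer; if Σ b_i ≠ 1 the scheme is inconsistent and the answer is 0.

0

b = (16/7)
c = (0)
Σ b_i: 16/7·1 = 16/7 ≠ 1 ⇒ order 0.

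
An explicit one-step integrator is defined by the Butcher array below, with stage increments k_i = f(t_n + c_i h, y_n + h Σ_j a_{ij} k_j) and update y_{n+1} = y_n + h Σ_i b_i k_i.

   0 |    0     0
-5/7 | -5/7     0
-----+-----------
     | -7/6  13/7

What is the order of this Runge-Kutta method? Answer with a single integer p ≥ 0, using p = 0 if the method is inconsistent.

0

b = (-7/6, 13/7)
c = (0, -5/7)
Σ b_i: (-7/6)·1 + 13/7·1 = 29/42 ≠ 1 ⇒ order 0.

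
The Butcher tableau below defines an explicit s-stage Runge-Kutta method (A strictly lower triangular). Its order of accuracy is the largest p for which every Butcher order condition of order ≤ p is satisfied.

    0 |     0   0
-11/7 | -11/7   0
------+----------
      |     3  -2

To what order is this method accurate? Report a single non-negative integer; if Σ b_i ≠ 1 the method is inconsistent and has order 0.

b = (3, -2)
c = (0, -11/7)
Σ b_i: 3·1 + (-2)·1 = 1 ✓
b·c: (-2)·(-11/7) = 22/7 ≠ 1/2 ⇒ order 1.

1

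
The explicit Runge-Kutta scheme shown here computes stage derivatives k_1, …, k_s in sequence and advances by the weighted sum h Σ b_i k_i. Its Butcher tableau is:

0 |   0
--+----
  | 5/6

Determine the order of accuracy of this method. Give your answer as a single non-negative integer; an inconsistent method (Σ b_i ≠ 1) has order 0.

0

b = (5/6)
c = (0)
Σ b_i: 5/6·1 = 5/6 ≠ 1 ⇒ order 0.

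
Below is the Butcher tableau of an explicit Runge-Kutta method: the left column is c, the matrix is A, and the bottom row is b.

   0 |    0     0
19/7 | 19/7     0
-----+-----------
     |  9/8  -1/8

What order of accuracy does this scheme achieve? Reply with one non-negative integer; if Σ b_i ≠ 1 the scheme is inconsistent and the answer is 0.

1

b = (9/8, -1/8)
c = (0, 19/7)
Σ b_i: 9/8·1 + (-1/8)·1 = 1 ✓
b·c: (-1/8)·19/7 = -19/56 ≠ 1/2 ⇒ order 1.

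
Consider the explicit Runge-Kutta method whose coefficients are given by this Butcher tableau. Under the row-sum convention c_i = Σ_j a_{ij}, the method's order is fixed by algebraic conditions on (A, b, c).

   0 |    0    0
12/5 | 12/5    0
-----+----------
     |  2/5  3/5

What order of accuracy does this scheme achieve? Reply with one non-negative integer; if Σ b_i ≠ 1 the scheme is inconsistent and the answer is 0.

b = (2/5, 3/5)
c = (0, 12/5)
Σ b_i: 2/5·1 + 3/5·1 = 1 ✓
b·c: 3/5·12/5 = 36/25 ≠ 1/2 ⇒ order 1.

1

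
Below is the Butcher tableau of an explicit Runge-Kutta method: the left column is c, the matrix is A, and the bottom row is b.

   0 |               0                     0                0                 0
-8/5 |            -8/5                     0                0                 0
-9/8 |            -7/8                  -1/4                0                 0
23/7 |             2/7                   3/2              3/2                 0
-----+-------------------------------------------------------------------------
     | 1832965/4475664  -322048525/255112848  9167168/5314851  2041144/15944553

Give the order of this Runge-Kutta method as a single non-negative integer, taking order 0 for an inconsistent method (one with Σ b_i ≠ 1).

b = (1832965/4475664, -322048525/255112848, 9167168/5314851, 2041144/15944553)
c = (0, -8/5, -9/8, 23/7)
Ac = (0, 0, 2/5, -327/80)
Σ b_i: 1832965/4475664·1 + (-322048525/255112848)·1 + 9167168/5314851·1 + 2041144/15944553·1 = 1 ✓
b·c: (-322048525/255112848)·(-8/5) + 9167168/5314851·(-9/8) + 2041144/15944553·23/7 = 1/2 ✓
b·c²: (-322048525/255112848)·64/25 + 9167168/5314851·81/64 + 2041144/15944553·529/49 = 1/3 ✓
b·Ac: 9167168/5314851·2/5 + 2041144/15944553·(-327/80) = 1/6 ✓
b·c³: (-322048525/255112848)·(-512/125) + 9167168/5314851·(-729/512) + 2041144/15944553·12167/343 = 189435697/26108040 ≠ 1/4 ⇒ order 3.
b·(c∘Ac): 9167168/5314851·(-9/20) + 2041144/15944553·(-7521/560) = -6980521/2797290 ≠ 1/8
b·Ac²: 9167168/5314851·(-16/25) + 2041144/15944553·18363/3200 = -2754613/7459440 ≠ 1/12
b·A²c: 2041144/15944553·3/5 = 2041144/26574255 ≠ 1/24

3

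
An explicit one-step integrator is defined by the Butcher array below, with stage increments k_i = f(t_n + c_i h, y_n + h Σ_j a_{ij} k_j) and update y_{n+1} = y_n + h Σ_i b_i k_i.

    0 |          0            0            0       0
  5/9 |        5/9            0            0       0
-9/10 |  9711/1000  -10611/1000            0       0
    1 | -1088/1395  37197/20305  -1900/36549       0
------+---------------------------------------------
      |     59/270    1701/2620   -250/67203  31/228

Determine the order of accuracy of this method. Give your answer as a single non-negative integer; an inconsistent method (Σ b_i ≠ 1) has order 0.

b = (59/270, 1701/2620, -250/67203, 31/228)
c = (0, 5/9, -9/10, 1)
Ac = (0, 0, -1179/200, 33/31)
Σ b_i: 59/270·1 + 1701/2620·1 + (-250/67203)·1 + 31/228·1 = 1 ✓
b·c: 1701/2620·5/9 + (-250/67203)·(-9/10) + 31/228·1 = 1/2 ✓
b·c²: 1701/2620·25/81 + (-250/67203)·81/100 + 31/228·1 = 1/3 ✓
b·Ac: (-250/67203)·(-1179/200) + 31/228·33/31 = 1/6 ✓
b·c³: 1701/2620·125/729 + (-250/67203)·(-729/1000) + 31/228·1 = 1/4 ✓
b·(c∘Ac): (-250/67203)·10611/2000 + 31/228·33/31 = 1/8 ✓
b·Ac²: (-250/67203)·(-131/40) + 31/228·146/279 = 1/12 ✓
b·A²c: 31/228·19/62 = 1/24 ✓; 4 stages ⇒ order 4.

4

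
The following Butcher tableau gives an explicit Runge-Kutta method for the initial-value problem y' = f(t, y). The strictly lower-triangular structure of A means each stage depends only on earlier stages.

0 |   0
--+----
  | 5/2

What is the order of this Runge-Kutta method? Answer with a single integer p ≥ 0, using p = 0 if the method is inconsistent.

0

b = (5/2)
c = (0)
Σ b_i: 5/2·1 = 5/2 ≠ 1 ⇒ order 0.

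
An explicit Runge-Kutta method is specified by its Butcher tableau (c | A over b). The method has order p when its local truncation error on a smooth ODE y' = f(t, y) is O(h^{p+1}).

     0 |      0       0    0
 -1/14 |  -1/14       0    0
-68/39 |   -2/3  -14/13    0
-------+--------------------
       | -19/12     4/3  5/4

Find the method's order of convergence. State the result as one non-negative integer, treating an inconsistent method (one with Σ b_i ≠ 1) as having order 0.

b = (-19/12, 4/3, 5/4)
c = (0, -1/14, -68/39)
Ac = (0, 0, 1/13)
Σ b_i: (-19/12)·1 + 4/3·1 + 5/4·1 = 1 ✓
b·c: 4/3·(-1/14) + 5/4·(-68/39) = -207/91 ≠ 1/2 ⇒ order 1.

1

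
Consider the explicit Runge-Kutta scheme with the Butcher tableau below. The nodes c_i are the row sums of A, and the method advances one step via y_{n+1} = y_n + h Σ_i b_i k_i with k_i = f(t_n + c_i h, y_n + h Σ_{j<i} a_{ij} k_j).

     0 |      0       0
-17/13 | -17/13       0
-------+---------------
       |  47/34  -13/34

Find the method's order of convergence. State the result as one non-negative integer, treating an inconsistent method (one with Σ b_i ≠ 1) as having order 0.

b = (47/34, -13/34)
c = (0, -17/13)
Σ b_i: 47/34·1 + (-13/34)·1 = 1 ✓
b·c: (-13/34)·(-17/13) = 1/2 ✓; 2 stages ⇒ order 2.

2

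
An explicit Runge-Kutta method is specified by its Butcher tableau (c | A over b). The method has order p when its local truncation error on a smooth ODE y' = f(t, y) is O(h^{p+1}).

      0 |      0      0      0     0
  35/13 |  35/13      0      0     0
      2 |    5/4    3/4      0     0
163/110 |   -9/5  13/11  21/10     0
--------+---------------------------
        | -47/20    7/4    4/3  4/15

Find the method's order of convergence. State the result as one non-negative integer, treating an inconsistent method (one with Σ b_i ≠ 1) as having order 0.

1

b = (-47/20, 7/4, 4/3, 4/15)
c = (0, 35/13, 2, 163/110)
Ac = (0, 0, 105/52, 406/55)
Σ b_i: (-47/20)·1 + 7/4·1 + 4/3·1 + 4/15·1 = 1 ✓
b·c: 7/4·35/13 + 4/3·2 + 4/15·163/110 = 111159/14300 ≠ 1/2 ⇒ order 1.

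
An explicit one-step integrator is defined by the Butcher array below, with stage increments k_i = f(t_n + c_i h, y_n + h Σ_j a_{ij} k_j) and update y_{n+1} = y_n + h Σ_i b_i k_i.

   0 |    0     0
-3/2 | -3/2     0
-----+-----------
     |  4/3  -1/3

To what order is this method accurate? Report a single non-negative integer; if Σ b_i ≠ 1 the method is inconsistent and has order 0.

2

b = (4/3, -1/3)
c = (0, -3/2)
Σ b_i: 4/3·1 + (-1/3)·1 = 1 ✓
b·c: (-1/3)·(-3/2) = 1/2 ✓; 2 stages ⇒ order 2.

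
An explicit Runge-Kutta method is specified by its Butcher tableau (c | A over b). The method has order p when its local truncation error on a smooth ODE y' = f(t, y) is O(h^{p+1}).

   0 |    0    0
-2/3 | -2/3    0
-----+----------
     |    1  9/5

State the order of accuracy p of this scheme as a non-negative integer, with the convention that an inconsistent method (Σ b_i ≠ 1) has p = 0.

b = (1, 9/5)
c = (0, -2/3)
Σ b_i: 1·1 + 9/5·1 = 14/5 ≠ 1 ⇒ order 0.

0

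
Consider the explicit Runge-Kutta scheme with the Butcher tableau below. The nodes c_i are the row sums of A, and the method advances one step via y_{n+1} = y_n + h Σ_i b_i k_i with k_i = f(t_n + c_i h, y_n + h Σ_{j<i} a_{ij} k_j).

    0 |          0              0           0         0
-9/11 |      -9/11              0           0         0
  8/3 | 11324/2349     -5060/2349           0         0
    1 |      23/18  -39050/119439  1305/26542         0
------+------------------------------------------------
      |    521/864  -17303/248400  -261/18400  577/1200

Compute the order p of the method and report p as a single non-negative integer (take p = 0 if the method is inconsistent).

4

b = (521/864, -17303/248400, -261/18400, 577/1200)
c = (0, -9/11, 8/3, 1)
Ac = (0, 0, 460/261, 230/577)
Σ b_i: 521/864·1 + (-17303/248400)·1 + (-261/18400)·1 + 577/1200·1 = 1 ✓
b·c: (-17303/248400)·(-9/11) + (-261/18400)·8/3 + 577/1200·1 = 1/2 ✓
b·c²: (-17303/248400)·81/121 + (-261/18400)·64/9 + 577/1200·1 = 1/3 ✓
b·Ac: (-261/18400)·460/261 + 577/1200·230/577 = 1/6 ✓
b·c³: (-17303/248400)·(-729/1331) + (-261/18400)·512/27 + 577/1200·1 = 1/4 ✓
b·(c∘Ac): (-261/18400)·3680/783 + 577/1200·230/577 = 1/8 ✓
b·Ac²: (-261/18400)·(-460/319) + 577/1200·830/6347 = 1/12 ✓
b·A²c: 577/1200·50/577 = 1/24 ✓; 4 stages ⇒ order 4.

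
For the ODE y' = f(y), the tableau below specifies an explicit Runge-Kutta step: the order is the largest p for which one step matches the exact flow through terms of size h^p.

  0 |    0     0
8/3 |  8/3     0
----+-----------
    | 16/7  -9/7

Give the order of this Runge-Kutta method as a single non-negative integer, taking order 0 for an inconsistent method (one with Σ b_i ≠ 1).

1

b = (16/7, -9/7)
c = (0, 8/3)
Σ b_i: 16/7·1 + (-9/7)·1 = 1 ✓
b·c: (-9/7)·8/3 = -24/7 ≠ 1/2 ⇒ order 1.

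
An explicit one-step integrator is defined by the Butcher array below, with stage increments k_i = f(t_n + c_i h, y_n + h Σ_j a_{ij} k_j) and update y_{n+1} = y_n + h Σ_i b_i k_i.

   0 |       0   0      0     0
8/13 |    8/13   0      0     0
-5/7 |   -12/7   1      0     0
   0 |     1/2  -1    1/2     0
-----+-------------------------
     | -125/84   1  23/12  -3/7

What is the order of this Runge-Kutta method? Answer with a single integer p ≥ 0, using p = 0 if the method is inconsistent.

1

b = (-125/84, 1, 23/12, -3/7)
c = (0, 8/13, -5/7, 0)
Ac = (0, 0, 8/13, -177/182)
Σ b_i: (-125/84)·1 + 1·1 + 23/12·1 + (-3/7)·1 = 1 ✓
b·c: 1·8/13 + 23/12·(-5/7) = -823/1092 ≠ 1/2 ⇒ order 1.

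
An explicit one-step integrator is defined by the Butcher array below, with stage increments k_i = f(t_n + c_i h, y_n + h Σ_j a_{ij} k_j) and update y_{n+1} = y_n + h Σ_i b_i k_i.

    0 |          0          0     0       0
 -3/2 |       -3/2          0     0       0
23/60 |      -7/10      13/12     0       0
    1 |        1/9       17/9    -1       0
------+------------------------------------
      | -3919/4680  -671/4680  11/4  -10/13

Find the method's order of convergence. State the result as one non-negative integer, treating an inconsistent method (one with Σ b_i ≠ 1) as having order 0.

b = (-3919/4680, -671/4680, 11/4, -10/13)
c = (0, -3/2, 23/60, 1)
Ac = (0, 0, -13/8, -193/60)
Σ b_i: (-3919/4680)·1 + (-671/4680)·1 + 11/4·1 + (-10/13)·1 = 1 ✓
b·c: (-671/4680)·(-3/2) + 11/4·23/60 + (-10/13)·1 = 1/2 ✓
b·c²: (-671/4680)·9/4 + 11/4·529/3600 + (-10/13)·1 = -128743/187200 ≠ 1/3 ⇒ order 2.
b·Ac: 11/4·(-13/8) + (-10/13)·(-193/60) = -2489/1248 ≠ 1/6

2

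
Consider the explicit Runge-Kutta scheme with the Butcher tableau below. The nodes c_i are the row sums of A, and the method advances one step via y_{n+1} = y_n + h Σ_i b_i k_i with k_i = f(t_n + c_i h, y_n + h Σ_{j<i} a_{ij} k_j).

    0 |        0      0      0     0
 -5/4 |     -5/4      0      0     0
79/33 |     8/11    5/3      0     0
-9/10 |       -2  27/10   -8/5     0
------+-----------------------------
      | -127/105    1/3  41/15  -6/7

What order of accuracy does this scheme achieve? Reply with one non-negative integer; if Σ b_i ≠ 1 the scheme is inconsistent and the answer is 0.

b = (-127/105, 1/3, 41/15, -6/7)
c = (0, -5/4, 79/33, -9/10)
Ac = (0, 0, -25/12, -9511/1320)
Σ b_i: (-127/105)·1 + 1/3·1 + 41/15·1 + (-6/7)·1 = 1 ✓
b·c: 1/3·(-5/4) + 41/15·79/33 + (-6/7)·(-9/10) = 95609/13860 ≠ 1/2 ⇒ order 1.

1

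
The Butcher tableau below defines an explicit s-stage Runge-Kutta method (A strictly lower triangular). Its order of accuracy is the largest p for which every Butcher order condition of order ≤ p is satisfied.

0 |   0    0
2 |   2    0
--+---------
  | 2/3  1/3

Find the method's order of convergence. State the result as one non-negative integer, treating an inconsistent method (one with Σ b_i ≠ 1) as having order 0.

1

b = (2/3, 1/3)
c = (0, 2)
Σ b_i: 2/3·1 + 1/3·1 = 1 ✓
b·c: 1/3·2 = 2/3 ≠ 1/2 ⇒ order 1.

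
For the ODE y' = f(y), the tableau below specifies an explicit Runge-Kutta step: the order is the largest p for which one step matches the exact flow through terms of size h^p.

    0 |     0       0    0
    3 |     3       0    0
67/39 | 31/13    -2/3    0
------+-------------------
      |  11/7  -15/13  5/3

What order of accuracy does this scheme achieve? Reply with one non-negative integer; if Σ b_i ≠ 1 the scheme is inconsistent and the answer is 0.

0

b = (11/7, -15/13, 5/3)
c = (0, 3, 67/39)
Ac = (0, 0, -2)
Σ b_i: 11/7·1 + (-15/13)·1 + 5/3·1 = 569/273 ≠ 1 ⇒ order 0.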